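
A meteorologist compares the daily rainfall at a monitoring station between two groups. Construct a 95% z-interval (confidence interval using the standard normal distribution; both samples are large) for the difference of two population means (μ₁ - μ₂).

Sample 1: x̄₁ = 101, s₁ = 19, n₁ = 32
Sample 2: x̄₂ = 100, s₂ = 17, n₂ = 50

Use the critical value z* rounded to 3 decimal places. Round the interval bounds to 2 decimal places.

Both samples are large (n₁ = 32 ≥ 30, n₂ = 50 ≥ 30), so a z-interval for the difference of means applies.

Point estimate: x̄₁ - x̄₂ = 101 - 100 = 1

Standard error: SE = √(s₁²/n₁ + s₂²/n₂)
= √(19²/32 + 17²/50)
= √(11.281250 + 5.780000)
= 4.130527

For 95% confidence, z* = 1.96 (from standard normal table)
Margin of error: E = z* × SE = 1.96 × 4.130527 = 8.0958

Z-interval: (x̄₁ - x̄₂) ± E = 1 ± 8.0958 = (-7.0958, 9.0958)

Rounded to 2 decimal places:

(-7.10, 9.10)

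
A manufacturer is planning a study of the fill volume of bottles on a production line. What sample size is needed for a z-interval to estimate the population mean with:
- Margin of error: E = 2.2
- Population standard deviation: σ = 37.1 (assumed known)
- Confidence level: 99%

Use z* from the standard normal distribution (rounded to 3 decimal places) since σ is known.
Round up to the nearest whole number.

Using z* since population σ is known (z-interval formula).

For 99% confidence, z* = 2.576 (from standard normal table)

Sample size formula for z-interval: n = (z*σ/E)²

n = (2.576 × 37.1 / 2.2)²
  = (43.440727)²
  = 1887.0968

Round up to the nearest whole number: n = 1888

1888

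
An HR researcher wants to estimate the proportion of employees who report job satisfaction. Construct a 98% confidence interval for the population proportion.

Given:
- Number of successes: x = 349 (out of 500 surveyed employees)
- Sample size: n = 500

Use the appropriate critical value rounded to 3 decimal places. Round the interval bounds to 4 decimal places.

Sample proportion: p̂ = 349/500 = 0.698000

Check conditions for normal approximation:
  np̂ = 349 ≥ 10 ✓
  n(1-p̂) = 151 ≥ 10 ✓

The sample is large enough, so use a z-interval (normal approximation) for the proportion.

For 98% confidence, z* = 2.326 (from standard normal table)

Standard error: SE = √(p̂(1-p̂)/n) = √(0.698000×0.302000/500) = 0.02053271

Margin of error: E = z* × SE = 2.326 × 0.02053271 = 0.047759

Z-interval: p̂ ± E = 0.698000 ± 0.047759 = (0.650241, 0.745759)

Rounded to 4 decimal places:

(0.6502, 0.7458)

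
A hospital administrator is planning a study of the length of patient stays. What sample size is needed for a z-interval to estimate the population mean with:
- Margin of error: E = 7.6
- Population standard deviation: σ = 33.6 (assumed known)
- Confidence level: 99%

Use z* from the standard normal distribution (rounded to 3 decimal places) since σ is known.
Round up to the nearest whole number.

Using z* since population σ is known (z-interval formula).

For 99% confidence, z* = 2.576 (from standard normal table)

Sample size formula for z-interval: n = (z*σ/E)²

n = (2.576 × 33.6 / 7.6)²
  = (11.388632)²
  = 129.7009

Round up to the nearest whole number: n = 130

130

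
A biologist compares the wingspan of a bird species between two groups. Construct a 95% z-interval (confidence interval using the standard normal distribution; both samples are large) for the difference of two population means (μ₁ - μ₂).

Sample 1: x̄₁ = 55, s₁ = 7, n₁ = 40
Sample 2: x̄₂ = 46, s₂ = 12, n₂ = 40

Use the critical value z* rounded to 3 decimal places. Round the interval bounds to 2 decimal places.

Both samples are large (n₁ = 40 ≥ 30, n₂ = 40 ≥ 30), so a z-interval for the difference of means applies.

Point estimate: x̄₁ - x̄₂ = 55 - 46 = 9

Standard error: SE = √(s₁²/n₁ + s₂²/n₂)
= √(7²/40 + 12²/40)
= √(1.225000 + 3.600000)
= 2.196588

For 95% confidence, z* = 1.96 (from standard normal table)
Margin of error: E = z* × SE = 1.96 × 2.196588 = 4.3053

Z-interval: (x̄₁ - x̄₂) ± E = 9 ± 4.3053 = (4.6947, 13.3053)

Rounded to 2 decimal places:

(4.69, 13.31)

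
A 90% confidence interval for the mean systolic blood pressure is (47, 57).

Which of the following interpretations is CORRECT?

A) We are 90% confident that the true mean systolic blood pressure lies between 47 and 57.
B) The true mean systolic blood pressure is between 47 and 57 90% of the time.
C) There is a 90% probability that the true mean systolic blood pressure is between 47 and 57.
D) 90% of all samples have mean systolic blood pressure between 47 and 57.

A confidence interval represents our confidence in the procedure, not a probability statement about the parameter.

Key concept: If we repeated this sampling process many times and computed a 90% CI each time, about 90% of those intervals would contain the true population parameter.

For this specific interval (47, 57):
- Midpoint (point estimate): 52
- Margin of error: 5

The correct interpretation is the one stating confidence that the true parameter lies in the interval — option A.

A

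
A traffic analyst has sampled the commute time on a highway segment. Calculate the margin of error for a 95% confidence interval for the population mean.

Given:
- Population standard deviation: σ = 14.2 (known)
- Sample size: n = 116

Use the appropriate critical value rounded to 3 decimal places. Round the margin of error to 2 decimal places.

The population standard deviation σ is known, so use the z-interval margin of error formula.

For 95% confidence, z* = 1.96 (from standard normal table)

Margin of error formula for z-interval: E = z* × σ/√n

E = 1.96 × 14.2/√116
  = 1.96 × 1.318437
  = 2.5841

Rounded to 2 decimal places:

2.58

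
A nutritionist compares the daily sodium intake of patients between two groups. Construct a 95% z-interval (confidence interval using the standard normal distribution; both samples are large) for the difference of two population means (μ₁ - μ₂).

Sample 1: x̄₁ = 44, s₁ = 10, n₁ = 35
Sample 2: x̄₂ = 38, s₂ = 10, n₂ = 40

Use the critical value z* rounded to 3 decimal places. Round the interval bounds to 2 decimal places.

Both samples are large (n₁ = 35 ≥ 30, n₂ = 40 ≥ 30), so a z-interval for the difference of means applies.

Point estimate: x̄₁ - x̄₂ = 44 - 38 = 6

Standard error: SE = √(s₁²/n₁ + s₂²/n₂)
= √(10²/35 + 10²/40)
= √(2.857143 + 2.500000)
= 2.314550

For 95% confidence, z* = 1.96 (from standard normal table)
Margin of error: E = z* × SE = 1.96 × 2.314550 = 4.5365

Z-interval: (x̄₁ - x̄₂) ± E = 6 ± 4.5365 = (1.4635, 10.5365)

Rounded to 2 decimal places:

(1.46, 10.54)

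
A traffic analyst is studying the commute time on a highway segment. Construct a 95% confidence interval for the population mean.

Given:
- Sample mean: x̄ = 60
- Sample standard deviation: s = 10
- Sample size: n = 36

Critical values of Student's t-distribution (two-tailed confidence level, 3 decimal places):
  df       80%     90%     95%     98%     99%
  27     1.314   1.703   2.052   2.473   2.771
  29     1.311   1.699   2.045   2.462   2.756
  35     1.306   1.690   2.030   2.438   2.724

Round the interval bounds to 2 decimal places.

The population standard deviation σ is unknown (only the sample standard deviation s is given), so use a t-interval with df = n - 1 = 36 - 1 = 35.

For 95% confidence with df = 35, t* = 2.030 (from t-table)

Standard error: SE = s/√n = 10/√36 = 1.666667

Margin of error: E = t* × SE = 2.030 × 1.666667 = 3.3833

T-interval: x̄ ± E = 60 ± 3.3833 = (56.6167, 63.3833)

Rounded to 2 decimal places:

(56.62, 63.38)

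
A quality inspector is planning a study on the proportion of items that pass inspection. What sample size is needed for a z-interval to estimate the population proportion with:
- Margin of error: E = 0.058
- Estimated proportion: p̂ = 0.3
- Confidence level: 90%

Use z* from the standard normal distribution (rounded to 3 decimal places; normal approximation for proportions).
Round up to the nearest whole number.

Using z* for proportion z-interval (normal approximation).

For 90% confidence, z* = 1.645 (from standard normal table)

Sample size formula for proportion z-interval: n = z*²p̂(1-p̂)/E²

n = 1.645² × 0.3 × 0.7 / 0.058²
  = 2.706025 × 0.21 / 0.003364
  = 168.9255

Round up to the nearest whole number: n = 169

169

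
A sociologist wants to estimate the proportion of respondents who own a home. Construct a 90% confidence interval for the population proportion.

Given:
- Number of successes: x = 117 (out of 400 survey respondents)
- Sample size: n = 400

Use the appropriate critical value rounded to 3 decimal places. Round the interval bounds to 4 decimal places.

Sample proportion: p̂ = 117/400 = 0.292500

Check conditions for normal approximation:
  np̂ = 117 ≥ 10 ✓
  n(1-p̂) = 283 ≥ 10 ✓

The sample is large enough, so use a z-interval (normal approximation) for the proportion.

For 90% confidence, z* = 1.645 (from standard normal table)

Standard error: SE = √(p̂(1-p̂)/n) = √(0.292500×0.707500/400) = 0.02274554

Margin of error: E = z* × SE = 1.645 × 0.02274554 = 0.037416

Z-interval: p̂ ± E = 0.292500 ± 0.037416 = (0.255084, 0.329916)

Rounded to 4 decimal places:

(0.2551, 0.3299)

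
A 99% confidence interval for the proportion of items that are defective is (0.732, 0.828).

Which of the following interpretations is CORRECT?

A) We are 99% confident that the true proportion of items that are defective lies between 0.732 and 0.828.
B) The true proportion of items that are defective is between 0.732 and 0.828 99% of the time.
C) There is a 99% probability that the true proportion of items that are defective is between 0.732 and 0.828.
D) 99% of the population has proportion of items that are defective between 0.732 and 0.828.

A confidence interval represents our confidence in the procedure, not a probability statement about the parameter.

Key concept: If we repeated this sampling process many times and computed a 99% CI each time, about 99% of those intervals would contain the true population parameter.

For this specific interval (0.732, 0.828):
- Midpoint (point estimate): 0.78
- Margin of error: 0.048

The correct interpretation is the one stating confidence that the true parameter lies in the interval — option A.

A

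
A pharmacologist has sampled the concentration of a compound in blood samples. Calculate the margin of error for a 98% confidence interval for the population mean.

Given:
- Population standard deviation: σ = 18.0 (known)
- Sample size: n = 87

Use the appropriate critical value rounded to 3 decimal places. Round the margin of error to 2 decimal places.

The population standard deviation σ is known, so use the z-interval margin of error formula.

For 98% confidence, z* = 2.326 (from standard normal table)

Margin of error formula for z-interval: E = z* × σ/√n

E = 2.326 × 18.0/√87
  = 2.326 × 1.929803
  = 4.4887

Rounded to 2 decimal places:

4.49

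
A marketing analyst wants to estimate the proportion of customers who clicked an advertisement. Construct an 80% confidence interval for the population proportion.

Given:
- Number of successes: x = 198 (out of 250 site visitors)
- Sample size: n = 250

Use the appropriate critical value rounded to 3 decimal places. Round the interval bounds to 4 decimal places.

Sample proportion: p̂ = 198/250 = 0.792000

Check conditions for normal approximation:
  np̂ = 198 ≥ 10 ✓
  n(1-p̂) = 52 ≥ 10 ✓

The sample is large enough, so use a z-interval (normal approximation) for the proportion.

For 80% confidence, z* = 1.282 (from standard normal table)

Standard error: SE = √(p̂(1-p̂)/n) = √(0.792000×0.208000/250) = 0.02566990

Margin of error: E = z* × SE = 1.282 × 0.02566990 = 0.032909

Z-interval: p̂ ± E = 0.792000 ± 0.032909 = (0.759091, 0.824909)

Rounded to 4 decimal places:

(0.7591, 0.8249)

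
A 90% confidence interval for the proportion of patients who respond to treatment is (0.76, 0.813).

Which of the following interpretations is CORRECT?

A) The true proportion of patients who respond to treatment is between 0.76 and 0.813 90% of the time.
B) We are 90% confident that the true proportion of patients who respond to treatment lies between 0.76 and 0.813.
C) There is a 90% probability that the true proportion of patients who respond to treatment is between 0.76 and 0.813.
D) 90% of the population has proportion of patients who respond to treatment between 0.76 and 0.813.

A confidence interval represents our confidence in the procedure, not a probability statement about the parameter.

Key concept: If we repeated this sampling process many times and computed a 90% CI each time, about 90% of those intervals would contain the true population parameter.

For this specific interval (0.76, 0.813):
- Midpoint (point estimate): 0.7865
- Margin of error: 0.0265

The correct interpretation is the one stating confidence that the true parameter lies in the interval — option B.

B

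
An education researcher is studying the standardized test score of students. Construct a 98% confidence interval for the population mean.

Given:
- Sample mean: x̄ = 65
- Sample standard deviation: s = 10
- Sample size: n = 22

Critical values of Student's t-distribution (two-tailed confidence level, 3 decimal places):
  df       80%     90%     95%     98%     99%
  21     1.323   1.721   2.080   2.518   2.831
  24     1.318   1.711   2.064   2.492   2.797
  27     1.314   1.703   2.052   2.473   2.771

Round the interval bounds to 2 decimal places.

The population standard deviation σ is unknown (only the sample standard deviation s is given), so use a t-interval with df = n - 1 = 22 - 1 = 21.

For 98% confidence with df = 21, t* = 2.518 (from t-table)

Standard error: SE = s/√n = 10/√22 = 2.132007

Margin of error: E = t* × SE = 2.518 × 2.132007 = 5.3684

T-interval: x̄ ± E = 65 ± 5.3684 = (59.6316, 70.3684)

Rounded to 2 decimal places:

(59.63, 70.37)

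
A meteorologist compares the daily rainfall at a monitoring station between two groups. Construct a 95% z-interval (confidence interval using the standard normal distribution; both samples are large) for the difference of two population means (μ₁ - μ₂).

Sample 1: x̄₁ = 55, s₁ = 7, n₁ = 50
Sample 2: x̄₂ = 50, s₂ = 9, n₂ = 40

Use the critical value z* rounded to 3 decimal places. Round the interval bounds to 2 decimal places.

Both samples are large (n₁ = 50 ≥ 30, n₂ = 40 ≥ 30), so a z-interval for the difference of means applies.

Point estimate: x̄₁ - x̄₂ = 55 - 50 = 5

Standard error: SE = √(s₁²/n₁ + s₂²/n₂)
= √(7²/50 + 9²/40)
= √(0.980000 + 2.025000)
= 1.733494

For 95% confidence, z* = 1.96 (from standard normal table)
Margin of error: E = z* × SE = 1.96 × 1.733494 = 3.3976

Z-interval: (x̄₁ - x̄₂) ± E = 5 ± 3.3976 = (1.6024, 8.3976)

Rounded to 2 decimal places:

(1.60, 8.40)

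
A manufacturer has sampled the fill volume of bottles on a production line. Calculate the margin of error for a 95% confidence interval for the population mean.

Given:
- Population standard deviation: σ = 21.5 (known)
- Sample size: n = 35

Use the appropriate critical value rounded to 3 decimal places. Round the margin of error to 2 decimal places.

The population standard deviation σ is known, so use the z-interval margin of error formula.

For 95% confidence, z* = 1.96 (from standard normal table)

Margin of error formula for z-interval: E = z* × σ/√n

E = 1.96 × 21.5/√35
  = 1.96 × 3.634163
  = 7.1230

Rounded to 2 decimal places:

7.12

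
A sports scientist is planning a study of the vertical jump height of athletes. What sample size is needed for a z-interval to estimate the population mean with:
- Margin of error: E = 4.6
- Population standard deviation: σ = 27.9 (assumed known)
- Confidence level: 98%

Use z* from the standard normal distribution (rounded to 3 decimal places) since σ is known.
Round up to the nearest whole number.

Using z* since population σ is known (z-interval formula).

For 98% confidence, z* = 2.326 (from standard normal table)

Sample size formula for z-interval: n = (z*σ/E)²

n = (2.326 × 27.9 / 4.6)²
  = (14.107696)²
  = 199.0271

Round up to the nearest whole number: n = 200

200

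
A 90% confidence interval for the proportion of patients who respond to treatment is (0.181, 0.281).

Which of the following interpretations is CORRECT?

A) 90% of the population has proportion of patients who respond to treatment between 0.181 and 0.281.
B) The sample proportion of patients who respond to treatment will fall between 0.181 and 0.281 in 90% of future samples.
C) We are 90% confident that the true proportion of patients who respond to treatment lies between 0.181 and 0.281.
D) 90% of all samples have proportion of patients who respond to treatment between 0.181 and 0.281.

A confidence interval represents our confidence in the procedure, not a probability statement about the parameter.

Key concept: If we repeated this sampling process many times and computed a 90% CI each time, about 90% of those intervals would contain the true population parameter.

For this specific interval (0.181, 0.281):
- Midpoint (point estimate): 0.231
- Margin of error: 0.05

The correct interpretation is the one stating confidence that the true parameter lies in the interval — option C.

C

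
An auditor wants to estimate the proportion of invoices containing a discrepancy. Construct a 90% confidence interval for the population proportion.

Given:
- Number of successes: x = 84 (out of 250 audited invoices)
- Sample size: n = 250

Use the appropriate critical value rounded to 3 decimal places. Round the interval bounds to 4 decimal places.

Sample proportion: p̂ = 84/250 = 0.336000

Check conditions for normal approximation:
  np̂ = 84 ≥ 10 ✓
  n(1-p̂) = 166 ≥ 10 ✓

The sample is large enough, so use a z-interval (normal approximation) for the proportion.

For 90% confidence, z* = 1.645 (from standard normal table)

Standard error: SE = √(p̂(1-p̂)/n) = √(0.336000×0.664000/250) = 0.02987333

Margin of error: E = z* × SE = 1.645 × 0.02987333 = 0.049142

Z-interval: p̂ ± E = 0.336000 ± 0.049142 = (0.286858, 0.385142)

Rounded to 4 decimal places:

(0.2869, 0.3851)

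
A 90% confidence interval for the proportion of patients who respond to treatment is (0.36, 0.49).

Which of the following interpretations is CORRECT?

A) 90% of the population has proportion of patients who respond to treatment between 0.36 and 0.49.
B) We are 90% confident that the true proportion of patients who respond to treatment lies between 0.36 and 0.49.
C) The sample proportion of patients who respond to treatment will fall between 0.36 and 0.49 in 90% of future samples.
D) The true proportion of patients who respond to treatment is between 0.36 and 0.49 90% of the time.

A confidence interval represents our confidence in the procedure, not a probability statement about the parameter.

Key concept: If we repeated this sampling process many times and computed a 90% CI each time, about 90% of those intervals would contain the true population parameter.

For this specific interval (0.36, 0.49):
- Midpoint (point estimate): 0.425
- Margin of error: 0.065

The correct interpretation is the one stating confidence that the true parameter lies in the interval — option B.

B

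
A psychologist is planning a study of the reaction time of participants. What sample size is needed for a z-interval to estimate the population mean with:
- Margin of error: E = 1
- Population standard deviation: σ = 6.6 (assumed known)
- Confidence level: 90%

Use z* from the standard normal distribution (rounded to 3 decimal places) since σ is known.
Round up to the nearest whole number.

Using z* since population σ is known (z-interval formula).

For 90% confidence, z* = 1.645 (from standard normal table)

Sample size formula for z-interval: n = (z*σ/E)²

n = (1.645 × 6.6 / 1)²
  = (10.857000)²
  = 117.8744

Round up to the nearest whole number: n = 118

118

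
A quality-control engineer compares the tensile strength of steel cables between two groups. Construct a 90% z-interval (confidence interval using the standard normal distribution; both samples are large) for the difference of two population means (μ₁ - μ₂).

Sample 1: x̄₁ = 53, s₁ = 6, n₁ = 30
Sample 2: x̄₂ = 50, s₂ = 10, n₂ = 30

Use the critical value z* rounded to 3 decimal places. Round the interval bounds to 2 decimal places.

Both samples are large (n₁ = 30 ≥ 30, n₂ = 30 ≥ 30), so a z-interval for the difference of means applies.

Point estimate: x̄₁ - x̄₂ = 53 - 50 = 3

Standard error: SE = √(s₁²/n₁ + s₂²/n₂)
= √(6²/30 + 10²/30)
= √(1.200000 + 3.333333)
= 2.129163

For 90% confidence, z* = 1.645 (from standard normal table)
Margin of error: E = z* × SE = 1.645 × 2.129163 = 3.5025

Z-interval: (x̄₁ - x̄₂) ± E = 3 ± 3.5025 = (-0.5025, 6.5025)

Rounded to 2 decimal places:

(-0.50, 6.50)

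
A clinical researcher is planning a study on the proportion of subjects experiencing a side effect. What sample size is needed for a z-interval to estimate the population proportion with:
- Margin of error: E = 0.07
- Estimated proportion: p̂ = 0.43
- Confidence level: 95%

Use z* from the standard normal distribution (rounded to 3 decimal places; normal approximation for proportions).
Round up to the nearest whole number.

Using z* for proportion z-interval (normal approximation).

For 95% confidence, z* = 1.96 (from standard normal table)

Sample size formula for proportion z-interval: n = z*²p̂(1-p̂)/E²

n = 1.96² × 0.43 × 0.57 / 0.07²
  = 3.8416 × 0.2451 / 0.0049
  = 192.1584

Round up to the nearest whole number: n = 193

193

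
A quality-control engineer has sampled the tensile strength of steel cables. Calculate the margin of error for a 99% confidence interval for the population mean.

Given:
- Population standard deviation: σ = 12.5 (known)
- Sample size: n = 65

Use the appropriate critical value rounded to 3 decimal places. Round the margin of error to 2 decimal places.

The population standard deviation σ is known, so use the z-interval margin of error formula.

For 99% confidence, z* = 2.576 (from standard normal table)

Margin of error formula for z-interval: E = z* × σ/√n

E = 2.576 × 12.5/√65
  = 2.576 × 1.550434
  = 3.9939

Rounded to 2 decimal places:

3.99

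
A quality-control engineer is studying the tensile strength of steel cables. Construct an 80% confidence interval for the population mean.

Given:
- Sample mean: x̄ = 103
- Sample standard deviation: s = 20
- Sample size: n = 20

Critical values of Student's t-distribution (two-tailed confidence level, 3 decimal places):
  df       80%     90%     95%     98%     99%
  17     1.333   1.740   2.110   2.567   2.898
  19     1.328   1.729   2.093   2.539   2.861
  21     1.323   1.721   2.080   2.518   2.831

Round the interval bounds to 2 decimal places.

The population standard deviation σ is unknown (only the sample standard deviation s is given), so use a t-interval with df = n - 1 = 20 - 1 = 19.

For 80% confidence with df = 19, t* = 1.328 (from t-table)

Standard error: SE = s/√n = 20/√20 = 4.472136

Margin of error: E = t* × SE = 1.328 × 4.472136 = 5.9390

T-interval: x̄ ± E = 103 ± 5.9390 = (97.0610, 108.9390)

Rounded to 2 decimal places:

(97.06, 108.94)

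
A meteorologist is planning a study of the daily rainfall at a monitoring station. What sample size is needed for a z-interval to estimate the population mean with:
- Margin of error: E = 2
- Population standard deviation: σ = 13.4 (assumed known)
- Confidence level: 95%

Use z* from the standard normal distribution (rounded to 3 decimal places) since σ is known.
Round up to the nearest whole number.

Using z* since population σ is known (z-interval formula).

For 95% confidence, z* = 1.96 (from standard normal table)

Sample size formula for z-interval: n = (z*σ/E)²

n = (1.96 × 13.4 / 2)²
  = (13.132000)²
  = 172.4494

Round up to the nearest whole number: n = 173

173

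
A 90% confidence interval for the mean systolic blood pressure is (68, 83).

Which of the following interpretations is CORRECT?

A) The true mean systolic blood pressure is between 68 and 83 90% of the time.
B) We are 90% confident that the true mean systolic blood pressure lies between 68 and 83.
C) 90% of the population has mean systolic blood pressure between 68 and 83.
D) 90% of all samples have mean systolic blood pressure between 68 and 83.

A confidence interval represents our confidence in the procedure, not a probability statement about the parameter.

Key concept: If we repeated this sampling process many times and computed a 90% CI each time, about 90% of those intervals would contain the true population parameter.

For this specific interval (68, 83):
- Midpoint (point estimate): 75.5
- Margin of error: 7.5

The correct interpretation is the one stating confidence that the true parameter lies in the interval — option B.

B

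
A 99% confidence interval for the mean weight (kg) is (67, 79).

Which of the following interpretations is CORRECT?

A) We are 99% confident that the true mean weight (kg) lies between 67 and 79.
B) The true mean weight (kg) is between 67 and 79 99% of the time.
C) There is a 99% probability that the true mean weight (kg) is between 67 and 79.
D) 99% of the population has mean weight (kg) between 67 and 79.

A confidence interval represents our confidence in the procedure, not a probability statement about the parameter.

Key concept: If we repeated this sampling process many times and computed a 99% CI each time, about 99% of those intervals would contain the true population parameter.

For this specific interval (67, 79):
- Midpoint (point estimate): 73
- Margin of error: 6

The correct interpretation is the one stating confidence that the true parameter lies in the interval — option A.

A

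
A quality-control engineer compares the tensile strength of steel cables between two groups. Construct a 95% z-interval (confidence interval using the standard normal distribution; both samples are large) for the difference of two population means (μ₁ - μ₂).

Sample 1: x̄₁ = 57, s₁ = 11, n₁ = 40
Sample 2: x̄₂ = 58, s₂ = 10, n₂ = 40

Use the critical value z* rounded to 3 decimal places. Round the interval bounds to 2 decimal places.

Both samples are large (n₁ = 40 ≥ 30, n₂ = 40 ≥ 30), so a z-interval for the difference of means applies.

Point estimate: x̄₁ - x̄₂ = 57 - 58 = -1

Standard error: SE = √(s₁²/n₁ + s₂²/n₂)
= √(11²/40 + 10²/40)
= √(3.025000 + 2.500000)
= 2.350532

For 95% confidence, z* = 1.96 (from standard normal table)
Margin of error: E = z* × SE = 1.96 × 2.350532 = 4.6070

Z-interval: (x̄₁ - x̄₂) ± E = -1 ± 4.6070 = (-5.6070, 3.6070)

Rounded to 2 decimal places:

(-5.61, 3.61)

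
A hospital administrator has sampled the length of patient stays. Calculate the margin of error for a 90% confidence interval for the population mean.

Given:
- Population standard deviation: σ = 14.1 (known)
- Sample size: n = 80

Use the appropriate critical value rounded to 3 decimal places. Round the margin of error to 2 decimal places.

The population standard deviation σ is known, so use the z-interval margin of error formula.

For 90% confidence, z* = 1.645 (from standard normal table)

Margin of error formula for z-interval: E = z* × σ/√n

E = 1.645 × 14.1/√80
  = 1.645 × 1.576428
  = 2.5932

Rounded to 2 decimal places:

2.59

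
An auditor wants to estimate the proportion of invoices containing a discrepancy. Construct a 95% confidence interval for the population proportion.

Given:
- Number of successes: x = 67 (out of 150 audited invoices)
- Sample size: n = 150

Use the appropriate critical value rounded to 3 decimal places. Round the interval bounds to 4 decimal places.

Sample proportion: p̂ = 67/150 = 0.446667

Check conditions for normal approximation:
  np̂ = 67 ≥ 10 ✓
  n(1-p̂) = 83 ≥ 10 ✓

The sample is large enough, so use a z-interval (normal approximation) for the proportion.

For 95% confidence, z* = 1.96 (from standard normal table)

Standard error: SE = √(p̂(1-p̂)/n) = √(0.446667×0.553333/150) = 0.04059192

Margin of error: E = z* × SE = 1.96 × 0.04059192 = 0.079560

Z-interval: p̂ ± E = 0.446667 ± 0.079560 = (0.367107, 0.526227)

Rounded to 4 decimal places:

(0.3671, 0.5262)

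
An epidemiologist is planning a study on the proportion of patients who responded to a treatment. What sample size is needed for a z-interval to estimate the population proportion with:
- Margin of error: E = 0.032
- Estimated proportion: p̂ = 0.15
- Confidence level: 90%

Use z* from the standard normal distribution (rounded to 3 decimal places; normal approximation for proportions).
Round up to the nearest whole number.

Using z* for proportion z-interval (normal approximation).

For 90% confidence, z* = 1.645 (from standard normal table)

Sample size formula for proportion z-interval: n = z*²p̂(1-p̂)/E²

n = 1.645² × 0.15 × 0.85 / 0.032²
  = 2.706025 × 0.1275 / 0.001024
  = 336.9318

Round up to the nearest whole number: n = 337

337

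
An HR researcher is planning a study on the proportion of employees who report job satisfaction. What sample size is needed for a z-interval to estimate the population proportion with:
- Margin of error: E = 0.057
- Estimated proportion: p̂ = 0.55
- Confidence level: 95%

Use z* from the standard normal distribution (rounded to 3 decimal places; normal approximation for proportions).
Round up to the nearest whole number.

Using z* for proportion z-interval (normal approximation).

For 95% confidence, z* = 1.96 (from standard normal table)

Sample size formula for proportion z-interval: n = z*²p̂(1-p̂)/E²

n = 1.96² × 0.55 × 0.45 / 0.057²
  = 3.8416 × 0.2475 / 0.003249
  = 292.6427

Round up to the nearest whole number: n = 293

293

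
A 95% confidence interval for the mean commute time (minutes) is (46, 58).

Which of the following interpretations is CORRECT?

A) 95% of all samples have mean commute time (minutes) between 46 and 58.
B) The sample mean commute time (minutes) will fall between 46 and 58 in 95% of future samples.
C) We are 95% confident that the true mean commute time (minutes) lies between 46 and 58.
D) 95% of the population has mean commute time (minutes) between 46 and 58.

A confidence interval represents our confidence in the procedure, not a probability statement about the parameter.

Key concept: If we repeated this sampling process many times and computed a 95% CI each time, about 95% of those intervals would contain the true population parameter.

For this specific interval (46, 58):
- Midpoint (point estimate): 52
- Margin of error: 6

The correct interpretation is the one stating confidence that the true parameter lies in the interval — option C.

C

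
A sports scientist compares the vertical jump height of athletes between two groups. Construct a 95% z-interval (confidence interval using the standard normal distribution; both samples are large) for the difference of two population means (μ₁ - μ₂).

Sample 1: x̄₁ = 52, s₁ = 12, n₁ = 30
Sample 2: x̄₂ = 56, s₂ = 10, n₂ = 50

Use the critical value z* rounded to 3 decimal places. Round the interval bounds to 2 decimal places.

Both samples are large (n₁ = 30 ≥ 30, n₂ = 50 ≥ 30), so a z-interval for the difference of means applies.

Point estimate: x̄₁ - x̄₂ = 52 - 56 = -4

Standard error: SE = √(s₁²/n₁ + s₂²/n₂)
= √(12²/30 + 10²/50)
= √(4.800000 + 2.000000)
= 2.607681

For 95% confidence, z* = 1.96 (from standard normal table)
Margin of error: E = z* × SE = 1.96 × 2.607681 = 5.1111

Z-interval: (x̄₁ - x̄₂) ± E = -4 ± 5.1111 = (-9.1111, 1.1111)

Rounded to 2 decimal places:

(-9.11, 1.11)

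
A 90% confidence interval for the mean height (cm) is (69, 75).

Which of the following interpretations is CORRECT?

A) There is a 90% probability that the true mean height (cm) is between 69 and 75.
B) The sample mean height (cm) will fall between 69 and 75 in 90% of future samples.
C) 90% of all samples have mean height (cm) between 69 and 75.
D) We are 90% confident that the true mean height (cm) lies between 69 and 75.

A confidence interval represents our confidence in the procedure, not a probability statement about the parameter.

Key concept: If we repeated this sampling process many times and computed a 90% CI each time, about 90% of those intervals would contain the true population parameter.

For this specific interval (69, 75):
- Midpoint (point estimate): 72
- Margin of error: 3

The correct interpretation is the one stating confidence that the true parameter lies in the interval — option D.

D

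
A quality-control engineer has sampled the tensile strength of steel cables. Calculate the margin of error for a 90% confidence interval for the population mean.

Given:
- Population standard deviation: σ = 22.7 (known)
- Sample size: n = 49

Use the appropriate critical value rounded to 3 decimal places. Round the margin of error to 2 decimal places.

The population standard deviation σ is known, so use the z-interval margin of error formula.

For 90% confidence, z* = 1.645 (from standard normal table)

Margin of error formula for z-interval: E = z* × σ/√n

E = 1.645 × 22.7/√49
  = 1.645 × 3.242857
  = 5.3345

Rounded to 2 decimal places:

5.33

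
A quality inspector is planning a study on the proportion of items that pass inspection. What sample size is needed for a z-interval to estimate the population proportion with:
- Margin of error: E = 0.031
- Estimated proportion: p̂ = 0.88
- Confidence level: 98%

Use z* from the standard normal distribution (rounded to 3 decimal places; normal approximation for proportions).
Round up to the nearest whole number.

Using z* for proportion z-interval (normal approximation).

For 98% confidence, z* = 2.326 (from standard normal table)

Sample size formula for proportion z-interval: n = z*²p̂(1-p̂)/E²

n = 2.326² × 0.88 × 0.12 / 0.031²
  = 5.410276 × 0.1056 / 0.000961
  = 594.5111

Round up to the nearest whole number: n = 595

595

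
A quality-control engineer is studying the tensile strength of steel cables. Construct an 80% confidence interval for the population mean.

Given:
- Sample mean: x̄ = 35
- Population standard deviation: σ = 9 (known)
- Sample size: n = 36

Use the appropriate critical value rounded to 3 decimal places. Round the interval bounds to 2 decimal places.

The population standard deviation σ is known, so use a z-interval (standard normal critical value).

For 80% confidence, z* = 1.282 (from standard normal table)

Standard error: SE = σ/√n = 9/√36 = 1.500000

Margin of error: E = z* × SE = 1.282 × 1.500000 = 1.9230

Z-interval: x̄ ± E = 35 ± 1.9230 = (33.0770, 36.9230)

Rounded to 2 decimal places:

(33.08, 36.92)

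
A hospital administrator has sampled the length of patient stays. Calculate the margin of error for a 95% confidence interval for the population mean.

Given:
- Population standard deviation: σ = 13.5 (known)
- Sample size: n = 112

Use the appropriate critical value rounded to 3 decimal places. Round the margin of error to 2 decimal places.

The population standard deviation σ is known, so use the z-interval margin of error formula.

For 95% confidence, z* = 1.96 (from standard normal table)

Margin of error formula for z-interval: E = z* × σ/√n

E = 1.96 × 13.5/√112
  = 1.96 × 1.275630
  = 2.5002

Rounded to 2 decimal places:

2.50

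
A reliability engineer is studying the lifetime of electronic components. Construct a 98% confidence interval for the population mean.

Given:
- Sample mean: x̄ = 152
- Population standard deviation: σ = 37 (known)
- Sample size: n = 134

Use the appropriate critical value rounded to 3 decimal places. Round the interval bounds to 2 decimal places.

The population standard deviation σ is known, so use a z-interval (standard normal critical value).

For 98% confidence, z* = 2.326 (from standard normal table)

Standard error: SE = σ/√n = 37/√134 = 3.196313

Margin of error: E = z* × SE = 2.326 × 3.196313 = 7.4346

Z-interval: x̄ ± E = 152 ± 7.4346 = (144.5654, 159.4346)

Rounded to 2 decimal places:

(144.57, 159.43)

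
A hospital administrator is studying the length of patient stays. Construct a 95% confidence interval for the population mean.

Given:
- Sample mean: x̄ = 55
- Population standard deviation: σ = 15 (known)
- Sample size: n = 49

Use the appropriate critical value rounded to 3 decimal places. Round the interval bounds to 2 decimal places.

The population standard deviation σ is known, so use a z-interval (standard normal critical value).

For 95% confidence, z* = 1.96 (from standard normal table)

Standard error: SE = σ/√n = 15/√49 = 2.142857

Margin of error: E = z* × SE = 1.96 × 2.142857 = 4.2000

Z-interval: x̄ ± E = 55 ± 4.2000 = (50.8000, 59.2000)

Rounded to 2 decimal places:

(50.80, 59.20)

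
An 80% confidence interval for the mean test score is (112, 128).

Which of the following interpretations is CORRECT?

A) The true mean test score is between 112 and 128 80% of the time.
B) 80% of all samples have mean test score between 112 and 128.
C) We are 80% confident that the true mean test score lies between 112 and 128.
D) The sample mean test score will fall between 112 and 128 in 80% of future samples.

A confidence interval represents our confidence in the procedure, not a probability statement about the parameter.

Key concept: If we repeated this sampling process many times and computed an 80% CI each time, about 80% of those intervals would contain the true population parameter.

For this specific interval (112, 128):
- Midpoint (point estimate): 120
- Margin of error: 8

The correct interpretation is the one stating confidence that the true parameter lies in the interval — option C.

C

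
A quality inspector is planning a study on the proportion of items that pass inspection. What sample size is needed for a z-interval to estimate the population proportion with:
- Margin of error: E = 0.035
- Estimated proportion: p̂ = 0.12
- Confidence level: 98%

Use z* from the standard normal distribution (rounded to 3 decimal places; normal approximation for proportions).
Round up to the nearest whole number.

Using z* for proportion z-interval (normal approximation).

For 98% confidence, z* = 2.326 (from standard normal table)

Sample size formula for proportion z-interval: n = z*²p̂(1-p̂)/E²

n = 2.326² × 0.12 × 0.88 / 0.035²
  = 5.410276 × 0.1056 / 0.001225
  = 466.3879

Round up to the nearest whole number: n = 467

467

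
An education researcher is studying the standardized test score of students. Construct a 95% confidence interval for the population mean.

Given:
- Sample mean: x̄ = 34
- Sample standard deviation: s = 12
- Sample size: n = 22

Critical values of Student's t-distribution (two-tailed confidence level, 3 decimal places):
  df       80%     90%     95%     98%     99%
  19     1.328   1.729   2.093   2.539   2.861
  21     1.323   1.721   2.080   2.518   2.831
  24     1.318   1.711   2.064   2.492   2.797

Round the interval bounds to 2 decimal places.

The population standard deviation σ is unknown (only the sample standard deviation s is given), so use a t-interval with df = n - 1 = 22 - 1 = 21.

For 95% confidence with df = 21, t* = 2.080 (from t-table)

Standard error: SE = s/√n = 12/√22 = 2.558409

Margin of error: E = t* × SE = 2.080 × 2.558409 = 5.3215

T-interval: x̄ ± E = 34 ± 5.3215 = (28.6785, 39.3215)

Rounded to 2 decimal places:

(28.68, 39.32)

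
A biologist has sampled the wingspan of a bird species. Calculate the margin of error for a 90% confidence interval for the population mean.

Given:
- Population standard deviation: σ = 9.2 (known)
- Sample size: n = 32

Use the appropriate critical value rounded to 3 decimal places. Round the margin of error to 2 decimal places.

The population standard deviation σ is known, so use the z-interval margin of error formula.

For 90% confidence, z* = 1.645 (from standard normal table)

Margin of error formula for z-interval: E = z* × σ/√n

E = 1.645 × 9.2/√32
  = 1.645 × 1.626346
  = 2.6753

Rounded to 2 decimal places:

2.68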